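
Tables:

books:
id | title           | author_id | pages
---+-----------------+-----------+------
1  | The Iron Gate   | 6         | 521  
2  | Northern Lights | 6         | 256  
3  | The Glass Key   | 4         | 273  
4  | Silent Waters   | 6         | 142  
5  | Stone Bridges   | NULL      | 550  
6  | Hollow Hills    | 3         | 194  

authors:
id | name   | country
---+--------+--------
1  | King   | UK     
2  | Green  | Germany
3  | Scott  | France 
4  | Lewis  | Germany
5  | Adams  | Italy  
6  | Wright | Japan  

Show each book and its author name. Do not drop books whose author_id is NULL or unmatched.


LEFT JOIN keeps every row from books (the left table); where author_id has no match in authors, the author columns become NULL. Walk through each book:
  - book 1 (The Iron Gate): author_id=6 -> matches Wright
  - book 2 (Northern Lights): author_id=6 -> matches Wright
  - book 3 (The Glass Key): author_id=4 -> matches Lewis
  - book 4 (Silent Waters): author_id=6 -> matches Wright
  - book 5 (Stone Bridges): author_id=NULL, no match -> kept with NULL
  - book 6 (Hollow Hills): author_id=3 -> matches Scott
All 6 rows appear; 1 has NULL author.

SQL:
SELECT a.title, b.name AS author
FROM books a
LEFT JOIN authors b ON a.author_id = b.id

Result:
title           | author
----------------+-------
The Iron Gate   | Wright
Northern Lights | Wright
The Glass Key   | Lewis 
Silent Waters   | Wright
Stone Bridges   | NULL  
Hollow Hills    | Scott 


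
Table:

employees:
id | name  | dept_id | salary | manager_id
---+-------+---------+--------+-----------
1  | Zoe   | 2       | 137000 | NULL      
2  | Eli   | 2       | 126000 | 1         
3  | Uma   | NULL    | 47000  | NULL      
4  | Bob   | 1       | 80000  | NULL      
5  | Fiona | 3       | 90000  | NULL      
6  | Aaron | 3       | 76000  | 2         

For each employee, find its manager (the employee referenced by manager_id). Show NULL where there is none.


This is a self-join: employees is joined to a second copy of itself, matching each row's manager_id to another row's id. Use LEFT JOIN so rows with manager_id=NULL are kept.
  - employee 1 (Zoe): manager_id=NULL -> NULL
  - employee 2 (Eli): manager_id=1 -> Zoe
  - employee 3 (Uma): manager_id=NULL -> NULL
  - employee 4 (Bob): manager_id=NULL -> NULL
  - employee 5 (Fiona): manager_id=NULL -> NULL
  - employee 6 (Aaron): manager_id=2 -> Eli

SQL:
SELECT a.name AS item, b.name AS manager
FROM employees a
LEFT JOIN employees b ON a.manager_id = b.id

Result:
item  | manager
------+--------
Zoe   | NULL   
Eli   | Zoe    
Uma   | NULL   
Bob   | NULL   
Fiona | NULL   
Aaron | Eli    


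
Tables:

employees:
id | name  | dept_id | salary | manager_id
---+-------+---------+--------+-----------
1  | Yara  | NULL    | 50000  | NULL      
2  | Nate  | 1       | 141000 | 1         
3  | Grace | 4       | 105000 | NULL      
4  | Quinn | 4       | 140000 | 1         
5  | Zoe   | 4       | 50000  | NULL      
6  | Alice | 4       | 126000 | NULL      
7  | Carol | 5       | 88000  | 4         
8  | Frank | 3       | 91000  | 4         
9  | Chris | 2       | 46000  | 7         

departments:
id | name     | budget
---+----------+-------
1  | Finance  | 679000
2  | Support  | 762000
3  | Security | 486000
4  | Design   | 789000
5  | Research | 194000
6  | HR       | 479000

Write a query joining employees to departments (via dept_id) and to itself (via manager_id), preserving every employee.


Two LEFT JOINs from the same base table employees: one to departments via dept_id, one to employees itself via manager_id. Both are LEFT so every employee is preserved.
Match against departments:
  - employee 1 (Yara): dept_id=NULL, no match -> kept with NULL
  - employee 2 (Nate): dept_id=1 -> matches Finance
  - employee 3 (Grace): dept_id=4 -> matches Design
  - employee 4 (Quinn): dept_id=4 -> matches Design
  - employee 5 (Zoe): dept_id=4 -> matches Design
  - employee 6 (Alice): dept_id=4 -> matches Design
  - employee 7 (Carol): dept_id=5 -> matches Research
  - employee 8 (Frank): dept_id=3 -> matches Security
  - employee 9 (Chris): dept_id=2 -> matches Support
Match against employees (self):
  - employee 1 (Yara): manager_id=NULL -> NULL
  - employee 2 (Nate): manager_id=1 -> Yara
  - employee 3 (Grace): manager_id=NULL -> NULL
  - employee 4 (Quinn): manager_id=1 -> Yara
  - employee 5 (Zoe): manager_id=NULL -> NULL
  - employee 6 (Alice): manager_id=NULL -> NULL
  - employee 7 (Carol): manager_id=4 -> Quinn
  - employee 8 (Frank): manager_id=4 -> Quinn
  - employee 9 (Chris): manager_id=7 -> Carol

SQL:
SELECT a.name, b.name AS department, c.name AS manager
FROM employees a
LEFT JOIN departments b ON a.dept_id = b.id
LEFT JOIN employees c ON a.manager_id = c.id

Result:
name  | department | manager
------+------------+--------
Yara  | NULL       | NULL   
Nate  | Finance    | Yara   
Grace | Design     | NULL   
Quinn | Design     | Yara   
Zoe   | Design     | NULL   
Alice | Design     | NULL   
Carol | Research   | Quinn  
Frank | Security   | Quinn  
Chris | Support    | Carol  


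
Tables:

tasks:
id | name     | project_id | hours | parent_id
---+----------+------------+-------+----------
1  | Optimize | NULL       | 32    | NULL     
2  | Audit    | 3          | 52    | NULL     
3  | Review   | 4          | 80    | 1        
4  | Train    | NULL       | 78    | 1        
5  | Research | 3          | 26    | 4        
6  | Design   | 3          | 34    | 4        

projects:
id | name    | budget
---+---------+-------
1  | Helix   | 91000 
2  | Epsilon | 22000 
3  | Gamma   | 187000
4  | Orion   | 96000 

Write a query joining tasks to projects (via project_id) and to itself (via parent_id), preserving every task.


Two LEFT JOINs from the same base table tasks: one to projects via project_id, one to tasks itself via parent_id. Both are LEFT so every task is preserved.
Match against projects:
  - task 1 (Optimize): project_id=NULL, no match -> kept with NULL
  - task 2 (Audit): project_id=3 -> matches Gamma
  - task 3 (Review): project_id=4 -> matches Orion
  - task 4 (Train): project_id=NULL, no match -> kept with NULL
  - task 5 (Research): project_id=3 -> matches Gamma
  - task 6 (Design): project_id=3 -> matches Gamma
Match against tasks (self):
  - task 1 (Optimize): parent_id=NULL -> NULL
  - task 2 (Audit): parent_id=NULL -> NULL
  - task 3 (Review): parent_id=1 -> Optimize
  - task 4 (Train): parent_id=1 -> Optimize
  - task 5 (Research): parent_id=4 -> Train
  - task 6 (Design): parent_id=4 -> Train

SQL:
SELECT a.name, b.name AS project, c.name AS parent
FROM tasks a
LEFT JOIN projects b ON a.project_id = b.id
LEFT JOIN tasks c ON a.parent_id = c.id

Result:
name     | project | parent  
---------+---------+---------
Optimize | NULL    | NULL    
Audit    | Gamma   | NULL    
Review   | Orion   | Optimize
Train    | NULL    | Optimize
Research | Gamma   | Train   
Design   | Gamma   | Train   


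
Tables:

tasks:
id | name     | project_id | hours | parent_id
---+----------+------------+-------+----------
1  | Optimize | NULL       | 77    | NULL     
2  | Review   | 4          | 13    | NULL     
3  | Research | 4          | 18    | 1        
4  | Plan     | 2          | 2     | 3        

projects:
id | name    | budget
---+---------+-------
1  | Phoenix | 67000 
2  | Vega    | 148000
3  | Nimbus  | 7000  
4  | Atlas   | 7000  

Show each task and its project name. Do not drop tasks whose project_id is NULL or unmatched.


LEFT JOIN keeps every row from tasks (the left table); where project_id has no match in projects, the project columns become NULL. Walk through each task:
  - task 1 (Optimize): project_id=NULL, no match -> kept with NULL
  - task 2 (Review): project_id=4 -> matches Atlas
  - task 3 (Research): project_id=4 -> matches Atlas
  - task 4 (Plan): project_id=2 -> matches Vega
All 4 rows appear; 1 has NULL project.

SQL:
SELECT a.name, b.name AS project
FROM tasks a
LEFT JOIN projects b ON a.project_id = b.id

Result:
name     | project
---------+--------
Optimize | NULL   
Review   | Atlas  
Research | Atlas  
Plan     | Vega   


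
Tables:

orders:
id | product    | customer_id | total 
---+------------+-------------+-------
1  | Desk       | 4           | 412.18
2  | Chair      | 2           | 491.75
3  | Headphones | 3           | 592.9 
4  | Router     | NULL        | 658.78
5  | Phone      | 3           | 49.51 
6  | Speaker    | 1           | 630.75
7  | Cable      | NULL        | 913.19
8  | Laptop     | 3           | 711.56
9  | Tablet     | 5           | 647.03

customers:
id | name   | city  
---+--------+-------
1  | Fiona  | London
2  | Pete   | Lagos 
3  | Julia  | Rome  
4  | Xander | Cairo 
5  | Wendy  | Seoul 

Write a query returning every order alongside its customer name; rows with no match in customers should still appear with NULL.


LEFT JOIN keeps every row from orders (the left table); where customer_id has no match in customers, the customer columns become NULL. Walk through each order:
  - order 1 (Desk): customer_id=4 -> matches Xander
  - order 2 (Chair): customer_id=2 -> matches Pete
  - order 3 (Headphones): customer_id=3 -> matches Julia
  - order 4 (Router): customer_id=NULL, no match -> kept with NULL
  - order 5 (Phone): customer_id=3 -> matches Julia
  - order 6 (Speaker): customer_id=1 -> matches Fiona
  - order 7 (Cable): customer_id=NULL, no match -> kept with NULL
  - order 8 (Laptop): customer_id=3 -> matches Julia
  - order 9 (Tablet): customer_id=5 -> matches Wendy
All 9 rows appear; 2 have NULL customer.

SQL:
SELECT a.product, b.name AS customer
FROM orders a
LEFT JOIN customers b ON a.customer_id = b.id

Result:
product    | customer
-----------+---------
Desk       | Xander  
Chair      | Pete    
Headphones | Julia   
Router     | NULL    
Phone      | Julia   
Speaker    | Fiona   
Cable      | NULL    
Laptop     | Julia   
Tablet     | Wendy   


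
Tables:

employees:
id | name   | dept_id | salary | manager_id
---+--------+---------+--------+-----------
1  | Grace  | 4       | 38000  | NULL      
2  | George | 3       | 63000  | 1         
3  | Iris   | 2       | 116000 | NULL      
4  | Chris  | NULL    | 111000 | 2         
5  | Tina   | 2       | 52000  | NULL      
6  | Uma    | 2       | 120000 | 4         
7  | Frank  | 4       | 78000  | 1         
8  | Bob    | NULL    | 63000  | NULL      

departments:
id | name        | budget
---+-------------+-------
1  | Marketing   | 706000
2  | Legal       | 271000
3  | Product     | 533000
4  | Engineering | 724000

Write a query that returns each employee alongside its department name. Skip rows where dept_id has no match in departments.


INNER JOIN keeps only employees rows whose dept_id matches an id in departments. Walk through each employee:
  - employee 1 (Grace): dept_id=4 -> matches Engineering
  - employee 2 (George): dept_id=3 -> matches Product
  - employee 3 (Iris): dept_id=2 -> matches Legal
  - employee 4 (Chris): dept_id=NULL, no match -> dropped
  - employee 5 (Tina): dept_id=2 -> matches Legal
  - employee 6 (Uma): dept_id=2 -> matches Legal
  - employee 7 (Frank): dept_id=4 -> matches Engineering
  - employee 8 (Bob): dept_id=NULL, no match -> dropped
So 2 of 8 rows are dropped.

SQL:
SELECT a.name, b.name AS department
FROM employees a
INNER JOIN departments b ON a.dept_id = b.id

Result:
name   | department 
-------+------------
Grace  | Engineering
George | Product    
Iris   | Legal      
Tina   | Legal      
Uma    | Legal      
Frank  | Engineering


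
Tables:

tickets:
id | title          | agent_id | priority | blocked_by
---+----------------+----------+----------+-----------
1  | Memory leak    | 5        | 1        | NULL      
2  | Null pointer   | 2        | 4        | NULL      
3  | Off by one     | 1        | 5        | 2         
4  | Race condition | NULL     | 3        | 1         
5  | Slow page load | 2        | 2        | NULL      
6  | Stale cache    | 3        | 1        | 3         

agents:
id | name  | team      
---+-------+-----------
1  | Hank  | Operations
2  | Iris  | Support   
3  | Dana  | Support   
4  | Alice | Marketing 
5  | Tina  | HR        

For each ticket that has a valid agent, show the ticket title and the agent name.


INNER JOIN keeps only tickets rows whose agent_id matches an id in agents. Walk through each ticket:
  - ticket 1 (Memory leak): agent_id=5 -> matches Tina
  - ticket 2 (Null pointer): agent_id=2 -> matches Iris
  - ticket 3 (Off by one): agent_id=1 -> matches Hank
  - ticket 4 (Race condition): agent_id=NULL, no match -> dropped
  - ticket 5 (Slow page load): agent_id=2 -> matches Iris
  - ticket 6 (Stale cache): agent_id=3 -> matches Dana
So 1 of 6 rows is dropped.

SQL:
SELECT a.title, b.name AS agent
FROM tickets a
INNER JOIN agents b ON a.agent_id = b.id

Result:
title          | agent
---------------+------
Memory leak    | Tina 
Null pointer   | Iris 
Off by one     | Hank 
Slow page load | Iris 
Stale cache    | Dana 


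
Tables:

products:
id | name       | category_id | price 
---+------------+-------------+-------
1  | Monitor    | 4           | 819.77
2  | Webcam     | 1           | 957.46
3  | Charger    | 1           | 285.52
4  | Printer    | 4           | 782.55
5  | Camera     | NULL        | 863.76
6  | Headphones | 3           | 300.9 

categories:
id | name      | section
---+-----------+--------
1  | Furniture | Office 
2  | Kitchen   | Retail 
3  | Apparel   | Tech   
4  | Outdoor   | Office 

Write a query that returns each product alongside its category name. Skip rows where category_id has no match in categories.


INNER JOIN keeps only products rows whose category_id matches an id in categories. Walk through each product:
  - product 1 (Monitor): category_id=4 -> matches Outdoor
  - product 2 (Webcam): category_id=1 -> matches Furniture
  - product 3 (Charger): category_id=1 -> matches Furniture
  - product 4 (Printer): category_id=4 -> matches Outdoor
  - product 5 (Camera): category_id=NULL, no match -> dropped
  - product 6 (Headphones): category_id=3 -> matches Apparel
So 1 of 6 rows is dropped.

SQL:
SELECT a.name, b.name AS category
FROM products a
INNER JOIN categories b ON a.category_id = b.id

Result:
name       | category 
-----------+----------
Monitor    | Outdoor  
Webcam     | Furniture
Charger    | Furniture
Printer    | Outdoor  
Headphones | Apparel  


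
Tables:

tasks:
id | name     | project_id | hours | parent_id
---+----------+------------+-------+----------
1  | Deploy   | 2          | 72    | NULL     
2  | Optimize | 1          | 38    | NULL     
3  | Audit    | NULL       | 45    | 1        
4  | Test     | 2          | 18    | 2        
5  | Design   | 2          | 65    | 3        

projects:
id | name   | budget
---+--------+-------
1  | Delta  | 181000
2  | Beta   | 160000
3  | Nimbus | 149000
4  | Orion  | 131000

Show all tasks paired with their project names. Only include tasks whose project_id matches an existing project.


INNER JOIN keeps only tasks rows whose project_id matches an id in projects. Walk through each task:
  - task 1 (Deploy): project_id=2 -> matches Beta
  - task 2 (Optimize): project_id=1 -> matches Delta
  - task 3 (Audit): project_id=NULL, no match -> dropped
  - task 4 (Test): project_id=2 -> matches Beta
  - task 5 (Design): project_id=2 -> matches Beta
So 1 of 5 rows is dropped.

SQL:
SELECT a.name, b.name AS project
FROM tasks a
INNER JOIN projects b ON a.project_id = b.id

Result:
name     | project
---------+--------
Deploy   | Beta   
Optimize | Delta  
Test     | Beta   
Design   | Beta   


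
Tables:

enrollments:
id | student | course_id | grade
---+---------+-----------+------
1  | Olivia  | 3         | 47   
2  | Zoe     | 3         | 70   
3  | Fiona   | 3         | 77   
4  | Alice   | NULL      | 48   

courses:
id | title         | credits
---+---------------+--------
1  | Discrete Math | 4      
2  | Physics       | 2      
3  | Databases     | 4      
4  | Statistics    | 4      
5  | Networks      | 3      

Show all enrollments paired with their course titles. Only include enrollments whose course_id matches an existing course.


INNER JOIN keeps only enrollments rows whose course_id matches an id in courses. Walk through each enrollment:
  - enrollment 1 (Olivia): course_id=3 -> matches Databases
  - enrollment 2 (Zoe): course_id=3 -> matches Databases
  - enrollment 3 (Fiona): course_id=3 -> matches Databases
  - enrollment 4 (Alice): course_id=NULL, no match -> dropped
So 1 of 4 rows is dropped.

SQL:
SELECT a.student, b.title AS course
FROM enrollments a
INNER JOIN courses b ON a.course_id = b.id

Result:
student | course   
--------+----------
Olivia  | Databases
Zoe     | Databases
Fiona   | Databases


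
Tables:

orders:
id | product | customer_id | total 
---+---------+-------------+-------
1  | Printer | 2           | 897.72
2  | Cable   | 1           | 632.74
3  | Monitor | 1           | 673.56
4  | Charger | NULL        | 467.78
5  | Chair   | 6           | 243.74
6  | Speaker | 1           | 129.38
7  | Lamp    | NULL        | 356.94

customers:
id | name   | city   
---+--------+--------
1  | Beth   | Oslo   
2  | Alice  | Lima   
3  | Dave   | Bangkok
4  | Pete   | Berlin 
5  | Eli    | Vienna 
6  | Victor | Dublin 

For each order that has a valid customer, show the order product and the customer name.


INNER JOIN keeps only orders rows whose customer_id matches an id in customers. Walk through each order:
  - order 1 (Printer): customer_id=2 -> matches Alice
  - order 2 (Cable): customer_id=1 -> matches Beth
  - order 3 (Monitor): customer_id=1 -> matches Beth
  - order 4 (Charger): customer_id=NULL, no match -> dropped
  - order 5 (Chair): customer_id=6 -> matches Victor
  - order 6 (Speaker): customer_id=1 -> matches Beth
  - order 7 (Lamp): customer_id=NULL, no match -> dropped
So 2 of 7 rows are dropped.

SQL:
SELECT a.product, b.name AS customer
FROM orders a
INNER JOIN customers b ON a.customer_id = b.id

Result:
product | customer
--------+---------
Printer | Alice   
Cable   | Beth    
Monitor | Beth    
Chair   | Victor  
Speaker | Beth    


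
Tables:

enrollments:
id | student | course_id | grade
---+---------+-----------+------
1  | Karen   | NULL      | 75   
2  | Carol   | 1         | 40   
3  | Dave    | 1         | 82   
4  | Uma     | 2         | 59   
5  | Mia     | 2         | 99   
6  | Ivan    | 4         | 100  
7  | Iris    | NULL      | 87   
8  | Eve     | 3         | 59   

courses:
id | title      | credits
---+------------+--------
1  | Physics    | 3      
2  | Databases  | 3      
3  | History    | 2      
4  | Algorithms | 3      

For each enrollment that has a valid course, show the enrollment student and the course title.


INNER JOIN keeps only enrollments rows whose course_id matches an id in courses. Walk through each enrollment:
  - enrollment 1 (Karen): course_id=NULL, no match -> dropped
  - enrollment 2 (Carol): course_id=1 -> matches Physics
  - enrollment 3 (Dave): course_id=1 -> matches Physics
  - enrollment 4 (Uma): course_id=2 -> matches Databases
  - enrollment 5 (Mia): course_id=2 -> matches Databases
  - enrollment 6 (Ivan): course_id=4 -> matches Algorithms
  - enrollment 7 (Iris): course_id=NULL, no match -> dropped
  - enrollment 8 (Eve): course_id=3 -> matches History
So 2 of 8 rows are dropped.

SQL:
SELECT a.student, b.title AS course
FROM enrollments a
INNER JOIN courses b ON a.course_id = b.id

Result:
student | course    
--------+-----------
Carol   | Physics   
Dave    | Physics   
Uma     | Databases 
Mia     | Databases 
Ivan    | Algorithms
Eve     | History   


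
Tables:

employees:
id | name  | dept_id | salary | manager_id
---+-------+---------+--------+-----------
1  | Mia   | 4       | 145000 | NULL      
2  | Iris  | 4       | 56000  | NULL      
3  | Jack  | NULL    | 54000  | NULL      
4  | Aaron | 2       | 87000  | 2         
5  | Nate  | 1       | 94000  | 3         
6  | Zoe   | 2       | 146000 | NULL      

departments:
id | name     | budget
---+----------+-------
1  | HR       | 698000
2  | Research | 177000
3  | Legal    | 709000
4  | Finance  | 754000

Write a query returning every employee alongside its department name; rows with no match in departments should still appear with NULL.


LEFT JOIN keeps every row from employees (the left table); where dept_id has no match in departments, the department columns become NULL. Walk through each employee:
  - employee 1 (Mia): dept_id=4 -> matches Finance
  - employee 2 (Iris): dept_id=4 -> matches Finance
  - employee 3 (Jack): dept_id=NULL, no match -> kept with NULL
  - employee 4 (Aaron): dept_id=2 -> matches Research
  - employee 5 (Nate): dept_id=1 -> matches HR
  - employee 6 (Zoe): dept_id=2 -> matches Research
All 6 rows appear; 1 has NULL department.

SQL:
SELECT a.name, b.name AS department
FROM employees a
LEFT JOIN departments b ON a.dept_id = b.id

Result:
name  | department
------+-----------
Mia   | Finance   
Iris  | Finance   
Jack  | NULL      
Aaron | Research  
Nate  | HR        
Zoe   | Research  


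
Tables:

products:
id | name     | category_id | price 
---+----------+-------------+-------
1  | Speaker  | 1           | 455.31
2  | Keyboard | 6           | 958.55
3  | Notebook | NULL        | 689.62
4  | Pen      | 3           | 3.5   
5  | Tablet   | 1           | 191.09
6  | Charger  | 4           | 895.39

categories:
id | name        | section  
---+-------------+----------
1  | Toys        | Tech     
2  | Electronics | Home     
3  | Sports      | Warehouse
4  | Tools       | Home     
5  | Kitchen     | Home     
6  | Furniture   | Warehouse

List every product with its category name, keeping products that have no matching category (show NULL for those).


LEFT JOIN keeps every row from products (the left table); where category_id has no match in categories, the category columns become NULL. Walk through each product:
  - product 1 (Speaker): category_id=1 -> matches Toys
  - product 2 (Keyboard): category_id=6 -> matches Furniture
  - product 3 (Notebook): category_id=NULL, no match -> kept with NULL
  - product 4 (Pen): category_id=3 -> matches Sports
  - product 5 (Tablet): category_id=1 -> matches Toys
  - product 6 (Charger): category_id=4 -> matches Tools
All 6 rows appear; 1 has NULL category.

SQL:
SELECT a.name, b.name AS category
FROM products a
LEFT JOIN categories b ON a.category_id = b.id

Result:
name     | category 
---------+----------
Speaker  | Toys     
Keyboard | Furniture
Notebook | NULL     
Pen      | Sports   
Tablet   | Toys     
Charger  | Tools    


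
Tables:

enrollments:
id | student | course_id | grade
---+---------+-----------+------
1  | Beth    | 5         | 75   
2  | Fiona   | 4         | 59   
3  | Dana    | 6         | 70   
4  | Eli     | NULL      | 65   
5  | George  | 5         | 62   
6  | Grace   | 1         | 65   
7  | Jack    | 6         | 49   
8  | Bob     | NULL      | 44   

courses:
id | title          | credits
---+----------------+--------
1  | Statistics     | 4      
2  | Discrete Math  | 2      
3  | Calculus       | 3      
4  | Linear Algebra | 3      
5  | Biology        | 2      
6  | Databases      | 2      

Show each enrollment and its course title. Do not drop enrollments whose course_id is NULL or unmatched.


LEFT JOIN keeps every row from enrollments (the left table); where course_id has no match in courses, the course columns become NULL. Walk through each enrollment:
  - enrollment 1 (Beth): course_id=5 -> matches Biology
  - enrollment 2 (Fiona): course_id=4 -> matches Linear Algebra
  - enrollment 3 (Dana): course_id=6 -> matches Databases
  - enrollment 4 (Eli): course_id=NULL, no match -> kept with NULL
  - enrollment 5 (George): course_id=5 -> matches Biology
  - enrollment 6 (Grace): course_id=1 -> matches Statistics
  - enrollment 7 (Jack): course_id=6 -> matches Databases
  - enrollment 8 (Bob): course_id=NULL, no match -> kept with NULL
All 8 rows appear; 2 have NULL course.

SQL:
SELECT a.student, b.title AS course
FROM enrollments a
LEFT JOIN courses b ON a.course_id = b.id

Result:
student | course        
--------+---------------
Beth    | Biology       
Fiona   | Linear Algebra
Dana    | Databases     
Eli     | NULL          
George  | Biology       
Grace   | Statistics    
Jack    | Databases     
Bob     | NULL          


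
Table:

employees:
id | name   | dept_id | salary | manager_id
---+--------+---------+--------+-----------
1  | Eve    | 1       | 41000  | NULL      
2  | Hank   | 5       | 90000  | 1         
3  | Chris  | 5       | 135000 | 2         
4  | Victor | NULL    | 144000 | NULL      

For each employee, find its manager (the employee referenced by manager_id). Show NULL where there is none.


This is a self-join: employees is joined to a second copy of itself, matching each row's manager_id to another row's id. Use LEFT JOIN so rows with manager_id=NULL are kept.
  - employee 1 (Eve): manager_id=NULL -> NULL
  - employee 2 (Hank): manager_id=1 -> Eve
  - employee 3 (Chris): manager_id=2 -> Hank
  - employee 4 (Victor): manager_id=NULL -> NULL

SQL:
SELECT a.name AS item, b.name AS manager
FROM employees a
LEFT JOIN employees b ON a.manager_id = b.id

Result:
item   | manager
-------+--------
Eve    | NULL   
Hank   | Eve    
Chris  | Hank   
Victor | NULL   


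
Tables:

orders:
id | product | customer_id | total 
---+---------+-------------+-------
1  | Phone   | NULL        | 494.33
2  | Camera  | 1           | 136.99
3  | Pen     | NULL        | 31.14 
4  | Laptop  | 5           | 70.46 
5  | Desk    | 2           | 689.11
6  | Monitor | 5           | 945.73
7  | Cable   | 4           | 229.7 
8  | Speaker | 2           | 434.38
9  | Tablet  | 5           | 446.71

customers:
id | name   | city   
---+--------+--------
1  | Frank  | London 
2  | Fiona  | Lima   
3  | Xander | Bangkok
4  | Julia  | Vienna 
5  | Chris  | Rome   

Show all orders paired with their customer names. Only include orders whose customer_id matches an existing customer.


INNER JOIN keeps only orders rows whose customer_id matches an id in customers. Walk through each order:
  - order 1 (Phone): customer_id=NULL, no match -> dropped
  - order 2 (Camera): customer_id=1 -> matches Frank
  - order 3 (Pen): customer_id=NULL, no match -> dropped
  - order 4 (Laptop): customer_id=5 -> matches Chris
  - order 5 (Desk): customer_id=2 -> matches Fiona
  - order 6 (Monitor): customer_id=5 -> matches Chris
  - order 7 (Cable): customer_id=4 -> matches Julia
  - order 8 (Speaker): customer_id=2 -> matches Fiona
  - order 9 (Tablet): customer_id=5 -> matches Chris
So 2 of 9 rows are dropped.

SQL:
SELECT a.product, b.name AS customer
FROM orders a
INNER JOIN customers b ON a.customer_id = b.id

Result:
product | customer
--------+---------
Camera  | Frank   
Laptop  | Chris   
Desk    | Fiona   
Monitor | Chris   
Cable   | Julia   
Speaker | Fiona   
Tablet  | Chris   


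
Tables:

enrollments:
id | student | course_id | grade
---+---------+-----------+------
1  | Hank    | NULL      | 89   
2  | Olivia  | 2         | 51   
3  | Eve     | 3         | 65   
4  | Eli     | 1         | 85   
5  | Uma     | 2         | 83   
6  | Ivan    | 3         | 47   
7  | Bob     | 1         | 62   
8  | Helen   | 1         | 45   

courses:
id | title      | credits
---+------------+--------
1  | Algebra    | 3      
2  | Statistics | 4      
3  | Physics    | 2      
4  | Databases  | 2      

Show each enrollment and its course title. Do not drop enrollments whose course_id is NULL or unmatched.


LEFT JOIN keeps every row from enrollments (the left table); where course_id has no match in courses, the course columns become NULL. Walk through each enrollment:
  - enrollment 1 (Hank): course_id=NULL, no match -> kept with NULL
  - enrollment 2 (Olivia): course_id=2 -> matches Statistics
  - enrollment 3 (Eve): course_id=3 -> matches Physics
  - enrollment 4 (Eli): course_id=1 -> matches Algebra
  - enrollment 5 (Uma): course_id=2 -> matches Statistics
  - enrollment 6 (Ivan): course_id=3 -> matches Physics
  - enrollment 7 (Bob): course_id=1 -> matches Algebra
  - enrollment 8 (Helen): course_id=1 -> matches Algebra
All 8 rows appear; 1 has NULL course.

SQL:
SELECT a.student, b.title AS course
FROM enrollments a
LEFT JOIN courses b ON a.course_id = b.id

Result:
student | course    
--------+-----------
Hank    | NULL      
Olivia  | Statistics
Eve     | Physics   
Eli     | Algebra   
Uma     | Statistics
Ivan    | Physics   
Bob     | Algebra   
Helen   | Algebra   


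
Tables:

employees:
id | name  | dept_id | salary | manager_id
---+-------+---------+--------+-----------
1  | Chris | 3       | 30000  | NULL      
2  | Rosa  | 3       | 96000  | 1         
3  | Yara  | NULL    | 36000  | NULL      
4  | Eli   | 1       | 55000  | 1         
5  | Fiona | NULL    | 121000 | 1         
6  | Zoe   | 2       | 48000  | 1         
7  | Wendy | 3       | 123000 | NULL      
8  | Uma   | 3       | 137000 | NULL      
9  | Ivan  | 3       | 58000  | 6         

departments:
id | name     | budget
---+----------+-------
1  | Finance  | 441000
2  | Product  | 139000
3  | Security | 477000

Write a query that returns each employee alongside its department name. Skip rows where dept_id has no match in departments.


INNER JOIN keeps only employees rows whose dept_id matches an id in departments. Walk through each employee:
  - employee 1 (Chris): dept_id=3 -> matches Security
  - employee 2 (Rosa): dept_id=3 -> matches Security
  - employee 3 (Yara): dept_id=NULL, no match -> dropped
  - employee 4 (Eli): dept_id=1 -> matches Finance
  - employee 5 (Fiona): dept_id=NULL, no match -> dropped
  - employee 6 (Zoe): dept_id=2 -> matches Product
  - employee 7 (Wendy): dept_id=3 -> matches Security
  - employee 8 (Uma): dept_id=3 -> matches Security
  - employee 9 (Ivan): dept_id=3 -> matches Security
So 2 of 9 rows are dropped.

SQL:
SELECT a.name, b.name AS department
FROM employees a
INNER JOIN departments b ON a.dept_id = b.id

Result:
name  | department
------+-----------
Chris | Security  
Rosa  | Security  
Eli   | Finance   
Zoe   | Product   
Wendy | Security  
Uma   | Security  
Ivan  | Security  


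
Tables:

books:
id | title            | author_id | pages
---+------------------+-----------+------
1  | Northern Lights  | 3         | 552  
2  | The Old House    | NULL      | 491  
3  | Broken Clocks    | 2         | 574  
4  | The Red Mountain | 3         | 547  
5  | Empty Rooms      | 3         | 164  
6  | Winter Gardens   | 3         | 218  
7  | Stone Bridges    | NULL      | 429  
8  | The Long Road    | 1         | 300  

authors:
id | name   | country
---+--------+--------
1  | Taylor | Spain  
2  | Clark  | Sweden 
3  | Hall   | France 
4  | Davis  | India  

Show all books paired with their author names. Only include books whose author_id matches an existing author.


INNER JOIN keeps only books rows whose author_id matches an id in authors. Walk through each book:
  - book 1 (Northern Lights): author_id=3 -> matches Hall
  - book 2 (The Old House): author_id=NULL, no match -> dropped
  - book 3 (Broken Clocks): author_id=2 -> matches Clark
  - book 4 (The Red Mountain): author_id=3 -> matches Hall
  - book 5 (Empty Rooms): author_id=3 -> matches Hall
  - book 6 (Winter Gardens): author_id=3 -> matches Hall
  - book 7 (Stone Bridges): author_id=NULL, no match -> dropped
  - book 8 (The Long Road): author_id=1 -> matches Taylor
So 2 of 8 rows are dropped.

SQL:
SELECT a.title, b.name AS author
FROM books a
INNER JOIN authors b ON a.author_id = b.id

Result:
title            | author
-----------------+-------
Northern Lights  | Hall  
Broken Clocks    | Clark 
The Red Mountain | Hall  
Empty Rooms      | Hall  
Winter Gardens   | Hall  
The Long Road    | Taylor


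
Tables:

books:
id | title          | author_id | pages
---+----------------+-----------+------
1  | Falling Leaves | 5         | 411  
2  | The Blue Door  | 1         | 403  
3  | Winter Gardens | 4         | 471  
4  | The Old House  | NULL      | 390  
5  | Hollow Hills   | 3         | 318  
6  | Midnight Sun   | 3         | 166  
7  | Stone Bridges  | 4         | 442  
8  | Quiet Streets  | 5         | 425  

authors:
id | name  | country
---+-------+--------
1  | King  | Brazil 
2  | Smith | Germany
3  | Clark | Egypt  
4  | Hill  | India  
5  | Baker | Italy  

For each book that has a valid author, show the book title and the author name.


INNER JOIN keeps only books rows whose author_id matches an id in authors. Walk through each book:
  - book 1 (Falling Leaves): author_id=5 -> matches Baker
  - book 2 (The Blue Door): author_id=1 -> matches King
  - book 3 (Winter Gardens): author_id=4 -> matches Hill
  - book 4 (The Old House): author_id=NULL, no match -> dropped
  - book 5 (Hollow Hills): author_id=3 -> matches Clark
  - book 6 (Midnight Sun): author_id=3 -> matches Clark
  - book 7 (Stone Bridges): author_id=4 -> matches Hill
  - book 8 (Quiet Streets): author_id=5 -> matches Baker
So 1 of 8 rows is dropped.

SQL:
SELECT a.title, b.name AS author
FROM books a
INNER JOIN authors b ON a.author_id = b.id

Result:
title          | author
---------------+-------
Falling Leaves | Baker 
The Blue Door  | King  
Winter Gardens | Hill  
Hollow Hills   | Clark 
Midnight Sun   | Clark 
Stone Bridges  | Hill  
Quiet Streets  | Baker 


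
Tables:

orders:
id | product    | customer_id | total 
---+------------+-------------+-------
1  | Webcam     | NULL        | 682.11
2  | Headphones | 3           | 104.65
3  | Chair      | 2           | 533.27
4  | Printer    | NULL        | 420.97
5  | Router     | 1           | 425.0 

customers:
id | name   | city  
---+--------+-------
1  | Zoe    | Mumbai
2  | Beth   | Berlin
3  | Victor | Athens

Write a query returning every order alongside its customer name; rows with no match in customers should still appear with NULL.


LEFT JOIN keeps every row from orders (the left table); where customer_id has no match in customers, the customer columns become NULL. Walk through each order:
  - order 1 (Webcam): customer_id=NULL, no match -> kept with NULL
  - order 2 (Headphones): customer_id=3 -> matches Victor
  - order 3 (Chair): customer_id=2 -> matches Beth
  - order 4 (Printer): customer_id=NULL, no match -> kept with NULL
  - order 5 (Router): customer_id=1 -> matches Zoe
All 5 rows appear; 2 have NULL customer.

SQL:
SELECT a.product, b.name AS customer
FROM orders a
LEFT JOIN customers b ON a.customer_id = b.id

Result:
product    | customer
-----------+---------
Webcam     | NULL    
Headphones | Victor  
Chair      | Beth    
Printer    | NULL    
Router     | Zoe     


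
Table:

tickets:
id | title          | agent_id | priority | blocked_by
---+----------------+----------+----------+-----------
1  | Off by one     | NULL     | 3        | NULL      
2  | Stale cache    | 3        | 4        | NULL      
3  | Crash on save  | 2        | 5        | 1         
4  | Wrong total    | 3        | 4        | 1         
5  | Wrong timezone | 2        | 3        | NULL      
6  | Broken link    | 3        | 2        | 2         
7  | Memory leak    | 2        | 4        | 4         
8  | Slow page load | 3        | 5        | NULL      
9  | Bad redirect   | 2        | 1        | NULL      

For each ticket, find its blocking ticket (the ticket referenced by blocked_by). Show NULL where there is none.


This is a self-join: tickets is joined to a second copy of itself, matching each row's blocked_by to another row's id. Use LEFT JOIN so rows with blocked_by=NULL are kept.
  - ticket 1 (Off by one): blocked_by=NULL -> NULL
  - ticket 2 (Stale cache): blocked_by=NULL -> NULL
  - ticket 3 (Crash on save): blocked_by=1 -> Off by one
  - ticket 4 (Wrong total): blocked_by=1 -> Off by one
  - ticket 5 (Wrong timezone): blocked_by=NULL -> NULL
  - ticket 6 (Broken link): blocked_by=2 -> Stale cache
  - ticket 7 (Memory leak): blocked_by=4 -> Wrong total
  - ticket 8 (Slow page load): blocked_by=NULL -> NULL
  - ticket 9 (Bad redirect): blocked_by=NULL -> NULL

SQL:
SELECT a.title AS item, b.title AS blocked_by
FROM tickets a
LEFT JOIN tickets b ON a.blocked_by = b.id

Result:
item           | blocked_by 
---------------+------------
Off by one     | NULL       
Stale cache    | NULL       
Crash on save  | Off by one 
Wrong total    | Off by one 
Wrong timezone | NULL       
Broken link    | Stale cache
Memory leak    | Wrong total
Slow page load | NULL       
Bad redirect   | NULL       


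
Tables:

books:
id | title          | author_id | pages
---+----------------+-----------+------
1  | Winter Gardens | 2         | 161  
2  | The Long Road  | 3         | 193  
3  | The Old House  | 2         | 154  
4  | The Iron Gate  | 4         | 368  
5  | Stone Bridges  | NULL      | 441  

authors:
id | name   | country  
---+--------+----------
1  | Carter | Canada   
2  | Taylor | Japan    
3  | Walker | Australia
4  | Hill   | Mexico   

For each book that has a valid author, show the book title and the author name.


INNER JOIN keeps only books rows whose author_id matches an id in authors. Walk through each book:
  - book 1 (Winter Gardens): author_id=2 -> matches Taylor
  - book 2 (The Long Road): author_id=3 -> matches Walker
  - book 3 (The Old House): author_id=2 -> matches Taylor
  - book 4 (The Iron Gate): author_id=4 -> matches Hill
  - book 5 (Stone Bridges): author_id=NULL, no match -> dropped
So 1 of 5 rows is dropped.

SQL:
SELECT a.title, b.name AS author
FROM books a
INNER JOIN authors b ON a.author_id = b.id

Result:
title          | author
---------------+-------
Winter Gardens | Taylor
The Long Road  | Walker
The Old House  | Taylor
The Iron Gate  | Hill  


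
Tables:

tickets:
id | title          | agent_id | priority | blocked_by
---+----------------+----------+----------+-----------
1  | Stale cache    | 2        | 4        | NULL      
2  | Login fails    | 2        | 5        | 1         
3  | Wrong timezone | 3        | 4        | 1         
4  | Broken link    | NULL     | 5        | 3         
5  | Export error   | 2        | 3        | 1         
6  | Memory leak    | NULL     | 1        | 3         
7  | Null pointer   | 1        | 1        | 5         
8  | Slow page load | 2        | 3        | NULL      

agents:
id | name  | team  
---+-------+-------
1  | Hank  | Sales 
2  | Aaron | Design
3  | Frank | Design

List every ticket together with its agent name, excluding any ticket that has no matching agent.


INNER JOIN keeps only tickets rows whose agent_id matches an id in agents. Walk through each ticket:
  - ticket 1 (Stale cache): agent_id=2 -> matches Aaron
  - ticket 2 (Login fails): agent_id=2 -> matches Aaron
  - ticket 3 (Wrong timezone): agent_id=3 -> matches Frank
  - ticket 4 (Broken link): agent_id=NULL, no match -> dropped
  - ticket 5 (Export error): agent_id=2 -> matches Aaron
  - ticket 6 (Memory leak): agent_id=NULL, no match -> dropped
  - ticket 7 (Null pointer): agent_id=1 -> matches Hank
  - ticket 8 (Slow page load): agent_id=2 -> matches Aaron
So 2 of 8 rows are dropped.

SQL:
SELECT a.title, b.name AS agent
FROM tickets a
INNER JOIN agents b ON a.agent_id = b.id

Result:
title          | agent
---------------+------
Stale cache    | Aaron
Login fails    | Aaron
Wrong timezone | Frank
Export error   | Aaron
Null pointer   | Hank 
Slow page load | Aaron


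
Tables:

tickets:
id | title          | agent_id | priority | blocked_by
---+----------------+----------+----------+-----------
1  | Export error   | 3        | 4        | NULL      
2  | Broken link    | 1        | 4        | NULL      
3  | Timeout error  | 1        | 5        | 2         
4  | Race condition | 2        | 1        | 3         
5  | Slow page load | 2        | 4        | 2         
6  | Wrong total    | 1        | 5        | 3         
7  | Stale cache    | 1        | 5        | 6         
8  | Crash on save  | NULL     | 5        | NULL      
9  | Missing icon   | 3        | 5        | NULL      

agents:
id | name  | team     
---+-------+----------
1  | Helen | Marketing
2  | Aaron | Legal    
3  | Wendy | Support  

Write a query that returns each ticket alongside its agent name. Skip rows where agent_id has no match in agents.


INNER JOIN keeps only tickets rows whose agent_id matches an id in agents. Walk through each ticket:
  - ticket 1 (Export error): agent_id=3 -> matches Wendy
  - ticket 2 (Broken link): agent_id=1 -> matches Helen
  - ticket 3 (Timeout error): agent_id=1 -> matches Helen
  - ticket 4 (Race condition): agent_id=2 -> matches Aaron
  - ticket 5 (Slow page load): agent_id=2 -> matches Aaron
  - ticket 6 (Wrong total): agent_id=1 -> matches Helen
  - ticket 7 (Stale cache): agent_id=1 -> matches Helen
  - ticket 8 (Crash on save): agent_id=NULL, no match -> dropped
  - ticket 9 (Missing icon): agent_id=3 -> matches Wendy
So 1 of 9 rows is dropped.

SQL:
SELECT a.title, b.name AS agent
FROM tickets a
INNER JOIN agents b ON a.agent_id = b.id

Result:
title          | agent
---------------+------
Export error   | Wendy
Broken link    | Helen
Timeout error  | Helen
Race condition | Aaron
Slow page load | Aaron
Wrong total    | Helen
Stale cache    | Helen
Missing icon   | Wendy
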